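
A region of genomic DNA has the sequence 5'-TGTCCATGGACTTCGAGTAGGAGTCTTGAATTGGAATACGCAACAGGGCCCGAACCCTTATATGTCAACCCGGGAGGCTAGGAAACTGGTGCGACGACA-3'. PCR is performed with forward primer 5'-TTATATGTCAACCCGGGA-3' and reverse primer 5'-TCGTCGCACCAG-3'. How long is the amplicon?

40 bp

Forward primer TTATATGTCAACCCGGGA is found on the top strand at positions 58–75.
Reverse complement of the reverse primer: CTGGTGCGACGA. This occurs on the top strand at positions 86–97.
Amplicon spans positions 58–97: 40 bp.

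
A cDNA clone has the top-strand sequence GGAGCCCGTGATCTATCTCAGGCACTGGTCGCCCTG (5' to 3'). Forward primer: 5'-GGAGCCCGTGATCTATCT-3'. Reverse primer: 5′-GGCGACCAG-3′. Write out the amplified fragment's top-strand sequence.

5'-GGAGCCCGTGATCTATCTCAGGCACTGGTCGCC-3'

Scanning the template, GGAGCCCGTGATCTATCT occurs at positions 1–18; this primer anneals to the bottom strand there with its 3' end pointing downstream.
Taking the reverse complement of GGCGACCAG gives CTGGTCGCC, found at positions 25–33 on the template; the primer anneals here to the top strand with its 3' end pointing upstream.
The product is the template from position 1 through 33 (33 bp).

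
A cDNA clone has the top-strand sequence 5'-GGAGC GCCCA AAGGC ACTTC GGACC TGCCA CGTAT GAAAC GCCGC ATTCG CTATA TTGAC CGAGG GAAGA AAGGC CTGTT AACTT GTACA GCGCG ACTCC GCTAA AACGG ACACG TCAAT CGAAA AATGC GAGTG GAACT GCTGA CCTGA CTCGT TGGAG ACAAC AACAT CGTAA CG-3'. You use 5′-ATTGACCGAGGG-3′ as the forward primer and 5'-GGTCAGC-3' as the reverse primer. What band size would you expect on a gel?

The forward primer matches the template at positions 55–66.
Taking the reverse complement of GGTCAGC gives GCTGACC, found at positions 141–147 on the template; the primer anneals here to the top strand with its 3' end pointing upstream.
Amplicon spans positions 55–147: 93 bp.

93 bp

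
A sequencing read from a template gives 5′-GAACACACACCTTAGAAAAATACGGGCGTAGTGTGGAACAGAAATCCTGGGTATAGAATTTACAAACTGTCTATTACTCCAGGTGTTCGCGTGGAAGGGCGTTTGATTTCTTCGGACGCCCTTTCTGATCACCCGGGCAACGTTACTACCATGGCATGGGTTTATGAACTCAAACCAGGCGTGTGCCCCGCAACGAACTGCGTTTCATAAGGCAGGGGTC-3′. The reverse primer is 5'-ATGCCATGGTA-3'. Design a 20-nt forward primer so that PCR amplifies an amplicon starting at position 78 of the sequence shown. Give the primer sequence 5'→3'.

The reverse primer's reverse complement TACCATGGCAT matches the template at positions 147–157; the product starts at position 78.
The forward primer is identical to the top strand over positions 78–97: TCCAGGTGTTCGCGTGGAAG.

5'-TCCAGGTGTTCGCGTGGAAG-3'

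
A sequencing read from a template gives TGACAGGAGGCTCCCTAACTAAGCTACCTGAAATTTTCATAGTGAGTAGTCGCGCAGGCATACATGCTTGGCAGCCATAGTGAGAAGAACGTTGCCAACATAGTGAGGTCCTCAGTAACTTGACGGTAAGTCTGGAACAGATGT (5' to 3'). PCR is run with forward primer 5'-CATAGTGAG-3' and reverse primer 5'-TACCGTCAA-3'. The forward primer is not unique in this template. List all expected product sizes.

91 bp, 53 bp, 30 bp

The forward primer CATAGTGAG matches the top strand at positions 38–46, 76–84, 99–107.
The reverse primer's reverse complement is TTGACGGTA, matching at positions 120–128.
Each forward site pairs with the reverse site to give a product ending at position 128: sizes 91, 53, 30 bp.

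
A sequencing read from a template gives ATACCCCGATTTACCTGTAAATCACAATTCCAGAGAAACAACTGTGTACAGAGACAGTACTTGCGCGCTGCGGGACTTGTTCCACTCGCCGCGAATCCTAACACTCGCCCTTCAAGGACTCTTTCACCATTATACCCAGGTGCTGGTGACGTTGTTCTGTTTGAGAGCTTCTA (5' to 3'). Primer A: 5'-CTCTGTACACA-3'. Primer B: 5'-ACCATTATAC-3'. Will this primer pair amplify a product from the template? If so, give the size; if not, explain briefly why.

Primer A (CTCTGTACACA) has reverse complement TGTGTACAGAG, which matches the top strand at positions 43–53; primer A anneals to the top strand there with its 3' end pointing upstream toward position 43.
Primer B (ACCATTATAC) matches the top strand directly at positions 126–135; it anneals to the bottom strand with its 3' end pointing downstream toward position 135.
The 3' ends diverge (primer A extends toward position 1, primer B toward position 173), so the primers never converge on a shared product.

No product — the primers' 3' ends point away from each other.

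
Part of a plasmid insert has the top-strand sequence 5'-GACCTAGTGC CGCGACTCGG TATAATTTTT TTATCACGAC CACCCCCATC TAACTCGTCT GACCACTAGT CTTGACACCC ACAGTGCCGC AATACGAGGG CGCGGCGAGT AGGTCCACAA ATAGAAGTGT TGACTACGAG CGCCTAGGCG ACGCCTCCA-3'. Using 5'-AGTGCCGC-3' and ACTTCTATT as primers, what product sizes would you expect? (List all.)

123 bp, 46 bp

The forward primer AGTGCCGC matches the top strand at positions 6–13, 83–90.
The reverse primer's reverse complement is AATAGAAGT, matching at positions 120–128.
Each forward site pairs with the reverse site to give a product ending at position 128: sizes 123, 46 bp.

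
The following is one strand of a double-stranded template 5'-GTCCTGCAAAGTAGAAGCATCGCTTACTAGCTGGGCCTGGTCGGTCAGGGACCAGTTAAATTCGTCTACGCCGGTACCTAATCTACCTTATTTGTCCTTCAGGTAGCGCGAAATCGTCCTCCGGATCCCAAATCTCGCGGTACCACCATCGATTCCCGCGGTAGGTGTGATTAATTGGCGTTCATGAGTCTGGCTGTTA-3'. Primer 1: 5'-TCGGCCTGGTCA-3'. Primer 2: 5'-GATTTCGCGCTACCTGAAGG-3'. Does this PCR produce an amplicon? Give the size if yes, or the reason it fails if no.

Primer 1 (TCGGCCTGGTCA) does not match the top strand, and its reverse complement TGACCAGGCCGA does not match either.
With no annealing site for primer 1, no amplification occurs.

No product — primer 1 has no binding site in the template.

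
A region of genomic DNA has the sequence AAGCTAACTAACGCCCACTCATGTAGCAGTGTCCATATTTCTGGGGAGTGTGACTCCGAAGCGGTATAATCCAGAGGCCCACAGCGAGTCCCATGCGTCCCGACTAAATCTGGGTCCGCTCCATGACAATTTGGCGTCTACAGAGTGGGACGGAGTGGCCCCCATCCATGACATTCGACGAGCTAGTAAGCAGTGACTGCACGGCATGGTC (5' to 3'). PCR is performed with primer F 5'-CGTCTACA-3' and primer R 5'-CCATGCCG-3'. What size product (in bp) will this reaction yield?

75 bp

Scanning the template, CGTCTACA occurs at positions 135–142; this primer anneals to the bottom strand there with its 3' end pointing downstream.
Taking the reverse complement of CCATGCCG gives CGGCATGG, found at positions 202–209 on the template; the primer anneals here to the top strand with its 3' end pointing upstream.
Amplicon spans positions 135–209: 75 bp.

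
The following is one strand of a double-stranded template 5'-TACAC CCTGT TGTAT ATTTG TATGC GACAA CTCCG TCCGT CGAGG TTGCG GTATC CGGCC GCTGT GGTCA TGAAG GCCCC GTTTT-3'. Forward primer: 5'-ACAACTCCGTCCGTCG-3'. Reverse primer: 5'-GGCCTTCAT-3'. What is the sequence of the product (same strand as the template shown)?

Forward primer ACAACTCCGTCCGTCG is found on the top strand at positions 27–42.
Reverse complement of the reverse primer: ATGAAGGCC. This occurs on the top strand at positions 70–78.
The product is the template from position 27 through 78 (52 bp).

5'-ACAACTCCGTCCGTCGAGGTTGCGGTATCCGGCCGCTGTGGTCATGAAGGCC-3'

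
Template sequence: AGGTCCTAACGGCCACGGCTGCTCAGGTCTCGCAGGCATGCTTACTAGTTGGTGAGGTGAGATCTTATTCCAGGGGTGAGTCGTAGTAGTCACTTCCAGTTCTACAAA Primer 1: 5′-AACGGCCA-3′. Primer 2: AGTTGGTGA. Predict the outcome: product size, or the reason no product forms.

Primer 1 (AACGGCCA) matches the top strand at positions 8–15 (3' end points downstream).
Primer 2 (AGTTGGTGA) also matches the top strand directly, at positions 47–55 — its reverse complement TCACCAACT is not present.
Both primers anneal to the bottom strand with 3' ends pointing the same way, so neither can prime synthesis back toward the other.

No product — both primers anneal to the same strand and extend in the same direction.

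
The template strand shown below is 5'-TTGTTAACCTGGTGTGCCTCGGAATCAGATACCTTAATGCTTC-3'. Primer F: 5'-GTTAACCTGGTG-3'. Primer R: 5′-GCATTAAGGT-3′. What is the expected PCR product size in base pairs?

38 bp

Scanning the template, GTTAACCTGGTG occurs at positions 3–14; this primer anneals to the bottom strand there with its 3' end pointing downstream.
Reverse complement of the reverse primer: ACCTTAATGC. This occurs on the top strand at positions 31–40.
Amplicon spans positions 3–40: 38 bp.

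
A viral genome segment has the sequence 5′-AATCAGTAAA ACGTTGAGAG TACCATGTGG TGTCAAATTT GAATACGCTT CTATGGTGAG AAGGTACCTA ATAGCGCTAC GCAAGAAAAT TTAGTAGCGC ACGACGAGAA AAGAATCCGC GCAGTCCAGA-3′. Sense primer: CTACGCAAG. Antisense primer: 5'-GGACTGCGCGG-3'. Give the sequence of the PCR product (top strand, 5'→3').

5'-CTACGCAAGAAAATTTAGTAGCGCACGACGAGAAAAGAATCCGCGCAGTCC-3'

Scanning the template, CTACGCAAG occurs at positions 77–85; this primer anneals to the bottom strand there with its 3' end pointing downstream.
The reverse primer's reverse complement is CCGCGCAGTCC, which matches the template at positions 117–127.
The product is the template from position 77 through 127 (51 bp).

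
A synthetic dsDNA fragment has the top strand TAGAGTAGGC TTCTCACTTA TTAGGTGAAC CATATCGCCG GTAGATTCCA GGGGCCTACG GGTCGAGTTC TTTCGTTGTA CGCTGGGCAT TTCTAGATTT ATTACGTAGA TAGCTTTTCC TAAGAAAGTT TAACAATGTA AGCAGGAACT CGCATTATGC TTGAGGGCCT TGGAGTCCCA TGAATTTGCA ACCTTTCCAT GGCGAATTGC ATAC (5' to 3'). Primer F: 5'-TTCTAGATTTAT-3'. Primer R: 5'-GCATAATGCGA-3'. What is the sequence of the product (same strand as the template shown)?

Scanning the template, TTCTAGATTTAT occurs at positions 91–102; this primer anneals to the bottom strand there with its 3' end pointing downstream.
The reverse primer's reverse complement is TCGCATTATGC, which matches the template at positions 150–160.
The product is the template from position 91 through 160 (70 bp).

5'-TTCTAGATTTATTACGTAGATAGCTTTTCCTAAGAAAGTTTAACAATGTAAGCAGGAACTCGCATTATGC-3'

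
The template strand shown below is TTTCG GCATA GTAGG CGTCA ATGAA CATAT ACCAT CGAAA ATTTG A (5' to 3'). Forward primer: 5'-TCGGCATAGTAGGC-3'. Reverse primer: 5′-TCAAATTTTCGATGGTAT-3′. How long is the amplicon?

Forward primer TCGGCATAGTAGGC is found on the top strand at positions 3–16.
Taking the reverse complement of TCAAATTTTCGATGGTAT gives ATACCATCGAAAATTTGA, found at positions 29–46 on the template; the primer anneals here to the top strand with its 3' end pointing upstream.
Amplicon spans positions 3–46: 44 bp.

44 bp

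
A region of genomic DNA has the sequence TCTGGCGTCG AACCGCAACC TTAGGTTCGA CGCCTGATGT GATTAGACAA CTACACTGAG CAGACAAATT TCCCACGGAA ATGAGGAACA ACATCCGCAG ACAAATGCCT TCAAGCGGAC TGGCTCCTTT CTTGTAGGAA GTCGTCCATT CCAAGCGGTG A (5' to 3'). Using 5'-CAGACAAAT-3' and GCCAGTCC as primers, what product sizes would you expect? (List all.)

The forward primer CAGACAAAT matches the top strand at positions 61–69, 98–106.
The reverse primer's reverse complement is GGACTGGC, matching at positions 117–124.
Each forward site pairs with the reverse site to give a product ending at position 124: sizes 64, 27 bp.

64 bp, 27 bp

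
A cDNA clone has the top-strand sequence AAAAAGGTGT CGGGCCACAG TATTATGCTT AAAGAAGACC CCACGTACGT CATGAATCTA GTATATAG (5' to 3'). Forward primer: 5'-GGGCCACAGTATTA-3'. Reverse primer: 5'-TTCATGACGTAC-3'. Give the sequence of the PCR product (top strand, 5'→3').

Forward primer GGGCCACAGTATTA is found on the top strand at positions 12–25.
Reverse complement of the reverse primer: GTACGTCATGAA. This occurs on the top strand at positions 45–56.
The product is the template from position 12 through 56 (45 bp).

5'-GGGCCACAGTATTATGCTTAAAGAAGACCCCACGTACGTCATGAA-3'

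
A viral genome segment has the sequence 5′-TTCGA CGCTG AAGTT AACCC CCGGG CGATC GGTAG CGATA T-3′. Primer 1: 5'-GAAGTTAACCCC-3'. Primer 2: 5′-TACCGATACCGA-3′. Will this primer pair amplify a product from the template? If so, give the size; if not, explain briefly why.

Primer 2 (TACCGATACCGA) does not match the top strand, and its reverse complement TCGGTATCGGTA does not match either.
With no annealing site for primer 2, no amplification occurs.

No product — primer 2 has no binding site in the template.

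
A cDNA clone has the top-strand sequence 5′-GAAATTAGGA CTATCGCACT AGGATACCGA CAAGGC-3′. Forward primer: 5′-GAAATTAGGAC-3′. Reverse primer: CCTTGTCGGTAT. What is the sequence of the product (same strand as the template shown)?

5'-GAAATTAGGACTATCGCACTAGGATACCGACAAGG-3'

Scanning the template, GAAATTAGGAC occurs at positions 1–11; this primer anneals to the bottom strand there with its 3' end pointing downstream.
The reverse primer's reverse complement is ATACCGACAAGG, which matches the template at positions 24–35.
The product is the template from position 1 through 35 (35 bp).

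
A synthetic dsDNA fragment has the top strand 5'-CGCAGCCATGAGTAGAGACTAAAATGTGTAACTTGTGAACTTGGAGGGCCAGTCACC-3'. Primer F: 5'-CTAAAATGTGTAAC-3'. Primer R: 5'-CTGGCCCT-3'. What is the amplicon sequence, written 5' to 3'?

Scanning the template, CTAAAATGTGTAAC occurs at positions 19–32; this primer anneals to the bottom strand there with its 3' end pointing downstream.
Taking the reverse complement of CTGGCCCT gives AGGGCCAG, found at positions 45–52 on the template; the primer anneals here to the top strand with its 3' end pointing upstream.
The product is the template from position 19 through 52 (34 bp).

5'-CTAAAATGTGTAACTTGTGAACTTGGAGGGCCAG-3'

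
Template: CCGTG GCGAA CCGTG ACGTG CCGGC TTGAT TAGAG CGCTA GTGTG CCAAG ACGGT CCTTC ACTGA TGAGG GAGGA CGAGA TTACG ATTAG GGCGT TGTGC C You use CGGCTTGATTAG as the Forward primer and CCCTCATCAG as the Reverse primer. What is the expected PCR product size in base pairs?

Forward primer CGGCTTGATTAG is found on the top strand at positions 22–33.
Taking the reverse complement of CCCTCATCAG gives CTGATGAGGG, found at positions 62–71 on the template; the primer anneals here to the top strand with its 3' end pointing upstream.
The product runs from position 22 to position 71, so its length is 71 − 22 + 1 = 50 bp.

50 bp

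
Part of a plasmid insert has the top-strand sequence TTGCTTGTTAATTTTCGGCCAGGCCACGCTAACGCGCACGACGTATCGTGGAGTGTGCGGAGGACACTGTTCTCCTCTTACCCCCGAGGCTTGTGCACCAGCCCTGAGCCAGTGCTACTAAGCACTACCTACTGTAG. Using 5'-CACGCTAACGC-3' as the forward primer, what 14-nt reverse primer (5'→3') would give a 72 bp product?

5'-GCACAAGCCTCGGG-3'

The forward primer binds at positions 25–35, so a 72 bp product ends at position 25 + 72 − 1 = 96.
The reverse primer anneals to the top strand over positions 83–96, i.e. to CCCGAGGCTTGTGC.
Its sequence written 5'→3' is the reverse complement: GCACAAGCCTCGGG.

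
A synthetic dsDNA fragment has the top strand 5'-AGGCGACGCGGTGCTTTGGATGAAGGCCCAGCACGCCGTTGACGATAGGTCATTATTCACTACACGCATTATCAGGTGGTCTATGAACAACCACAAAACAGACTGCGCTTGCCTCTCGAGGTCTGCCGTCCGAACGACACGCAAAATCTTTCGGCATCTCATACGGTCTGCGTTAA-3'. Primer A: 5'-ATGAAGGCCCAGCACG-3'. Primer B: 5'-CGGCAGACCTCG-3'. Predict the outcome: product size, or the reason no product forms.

Primer A (ATGAAGGCCCAGCACG) matches the top strand at positions 20–35; it acts as a forward primer.
Primer B's reverse complement is CGAGGTCTGCCG, matching the top strand at positions 117–128; it acts as a reverse primer.
The 3' ends face each other across positions 20–128, giving a 109 bp product.

Yes — a 109 bp product.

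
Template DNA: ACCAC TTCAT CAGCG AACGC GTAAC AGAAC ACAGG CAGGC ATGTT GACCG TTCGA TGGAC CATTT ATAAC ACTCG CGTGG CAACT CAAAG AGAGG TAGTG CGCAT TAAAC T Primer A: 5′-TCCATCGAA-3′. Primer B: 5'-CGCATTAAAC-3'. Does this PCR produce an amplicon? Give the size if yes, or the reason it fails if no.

No product — the primers' 3' ends point away from each other.

Primer A (TCCATCGAA) has reverse complement TTCGATGGA, which matches the top strand at positions 51–59; primer A anneals to the top strand there with its 3' end pointing upstream toward position 51.
Primer B (CGCATTAAAC) matches the top strand directly at positions 101–110; it anneals to the bottom strand with its 3' end pointing downstream toward position 110.
The 3' ends diverge (primer A extends toward position 1, primer B toward position 111), so the primers never converge on a shared product.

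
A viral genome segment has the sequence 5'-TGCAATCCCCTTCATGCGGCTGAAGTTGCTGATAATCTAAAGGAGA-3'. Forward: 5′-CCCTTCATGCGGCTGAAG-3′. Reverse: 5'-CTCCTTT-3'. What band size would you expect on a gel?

38 bp

Forward primer CCCTTCATGCGGCTGAAG is found on the top strand at positions 8–25.
Reverse complement of the reverse primer: AAAGGAG. This occurs on the top strand at positions 39–45.
Product length = (reverse-primer end) − (forward-primer start) + 1 = 45 − 8 + 1 = 38 bp.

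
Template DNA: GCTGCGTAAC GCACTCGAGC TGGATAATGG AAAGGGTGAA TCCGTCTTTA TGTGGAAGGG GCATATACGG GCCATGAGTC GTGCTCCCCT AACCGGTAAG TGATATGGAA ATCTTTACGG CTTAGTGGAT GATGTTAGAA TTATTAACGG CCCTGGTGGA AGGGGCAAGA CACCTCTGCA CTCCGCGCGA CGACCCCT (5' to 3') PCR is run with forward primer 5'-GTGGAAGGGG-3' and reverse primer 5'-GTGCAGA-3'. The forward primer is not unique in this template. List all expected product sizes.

130 bp, 26 bp

The forward primer GTGGAAGGGG matches the top strand at positions 52–61, 156–165.
The reverse primer's reverse complement is TCTGCAC, matching at positions 175–181.
Each forward site pairs with the reverse site to give a product ending at position 181: sizes 130, 26 bp.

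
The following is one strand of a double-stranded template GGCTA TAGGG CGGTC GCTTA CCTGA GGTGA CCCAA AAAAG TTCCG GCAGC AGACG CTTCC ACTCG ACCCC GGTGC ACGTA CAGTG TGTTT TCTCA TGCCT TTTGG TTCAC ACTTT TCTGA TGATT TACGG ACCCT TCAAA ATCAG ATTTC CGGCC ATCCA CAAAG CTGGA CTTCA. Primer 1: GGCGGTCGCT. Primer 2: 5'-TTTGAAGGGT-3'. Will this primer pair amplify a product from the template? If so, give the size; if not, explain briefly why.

Primer 1 (GGCGGTCGCT) matches the top strand at positions 9–18; it acts as a forward primer.
Primer 2's reverse complement is ACCCTTCAAA, matching the top strand at positions 131–140; it acts as a reverse primer.
The 3' ends face each other across positions 9–140, giving a 132 bp product.

Yes — a 132 bp product.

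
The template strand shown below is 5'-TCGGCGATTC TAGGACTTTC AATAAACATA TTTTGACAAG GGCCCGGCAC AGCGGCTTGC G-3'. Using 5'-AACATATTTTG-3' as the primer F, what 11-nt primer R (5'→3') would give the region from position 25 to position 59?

The product's 3' end on the top strand is position 59.
The reverse primer anneals to the top strand over positions 49–59, i.e. to ACAGCGGCTTG.
Its sequence written 5'→3' is the reverse complement: CAAGCCGCTGT.

5'-CAAGCCGCTGT-3'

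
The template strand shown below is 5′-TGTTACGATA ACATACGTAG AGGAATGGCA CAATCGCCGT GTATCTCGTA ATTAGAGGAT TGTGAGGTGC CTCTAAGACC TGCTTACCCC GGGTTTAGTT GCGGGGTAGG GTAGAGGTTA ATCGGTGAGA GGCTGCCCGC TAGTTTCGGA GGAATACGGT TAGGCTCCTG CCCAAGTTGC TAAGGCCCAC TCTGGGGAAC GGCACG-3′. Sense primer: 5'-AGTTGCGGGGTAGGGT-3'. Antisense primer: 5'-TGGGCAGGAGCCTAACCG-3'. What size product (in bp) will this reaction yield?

78 bp

The forward primer matches the template at positions 97–112.
Reverse complement of the reverse primer: CGGTTAGGCTCCTGCCCA. This occurs on the top strand at positions 157–174.
Product length = (reverse-primer end) − (forward-primer start) + 1 = 174 − 97 + 1 = 78 bp.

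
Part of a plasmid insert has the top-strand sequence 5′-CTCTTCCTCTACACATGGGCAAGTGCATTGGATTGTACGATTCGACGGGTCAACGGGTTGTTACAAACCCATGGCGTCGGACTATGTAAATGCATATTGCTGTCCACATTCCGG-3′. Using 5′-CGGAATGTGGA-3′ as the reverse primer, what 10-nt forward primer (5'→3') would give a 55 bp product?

5'-TGTTACAAAC-3'

The reverse primer's reverse complement TCCACATTCCG matches the template at positions 103–113, so the product ends at position 113.
A 55 bp product then starts at position 113 − 55 + 1 = 59.
The forward primer is identical to the top strand there: TGTTACAAAC.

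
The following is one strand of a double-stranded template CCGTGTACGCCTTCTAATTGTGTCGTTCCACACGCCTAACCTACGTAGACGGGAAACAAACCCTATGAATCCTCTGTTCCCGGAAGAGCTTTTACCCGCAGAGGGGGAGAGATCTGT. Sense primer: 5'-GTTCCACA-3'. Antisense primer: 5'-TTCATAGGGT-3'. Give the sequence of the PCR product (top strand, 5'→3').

5'-GTTCCACACGCCTAACCTACGTAGACGGGAAACAAACCCTATGAA-3'

Forward primer GTTCCACA is found on the top strand at positions 25–32.
The reverse primer's reverse complement is ACCCTATGAA, which matches the template at positions 60–69.
The product is the template from position 25 through 69 (45 bp).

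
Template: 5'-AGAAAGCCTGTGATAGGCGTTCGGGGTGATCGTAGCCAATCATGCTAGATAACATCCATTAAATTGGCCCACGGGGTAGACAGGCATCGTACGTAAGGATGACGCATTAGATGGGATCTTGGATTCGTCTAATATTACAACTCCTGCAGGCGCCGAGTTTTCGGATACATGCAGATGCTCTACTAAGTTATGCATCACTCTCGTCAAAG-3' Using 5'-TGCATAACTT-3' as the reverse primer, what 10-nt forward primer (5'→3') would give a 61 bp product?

The reverse primer's reverse complement AAGTTATGCA matches the template at positions 185–194, so the product ends at position 194.
A 61 bp product then starts at position 194 − 61 + 1 = 134.
The forward primer is identical to the top strand there: ATTACAACTC.

5'-ATTACAACTC-3'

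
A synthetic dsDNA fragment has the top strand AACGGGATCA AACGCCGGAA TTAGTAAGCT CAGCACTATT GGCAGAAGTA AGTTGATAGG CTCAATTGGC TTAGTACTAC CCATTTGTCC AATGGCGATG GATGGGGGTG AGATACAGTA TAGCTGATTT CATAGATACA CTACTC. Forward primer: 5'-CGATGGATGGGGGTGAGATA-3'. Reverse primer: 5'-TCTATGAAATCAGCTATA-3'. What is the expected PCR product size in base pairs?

41 bp

Scanning the template, CGATGGATGGGGGTGAGATA occurs at positions 96–115; this primer anneals to the bottom strand there with its 3' end pointing downstream.
Reverse complement of the reverse primer: TATAGCTGATTTCATAGA. This occurs on the top strand at positions 119–136.
Amplicon spans positions 96–136: 41 bp.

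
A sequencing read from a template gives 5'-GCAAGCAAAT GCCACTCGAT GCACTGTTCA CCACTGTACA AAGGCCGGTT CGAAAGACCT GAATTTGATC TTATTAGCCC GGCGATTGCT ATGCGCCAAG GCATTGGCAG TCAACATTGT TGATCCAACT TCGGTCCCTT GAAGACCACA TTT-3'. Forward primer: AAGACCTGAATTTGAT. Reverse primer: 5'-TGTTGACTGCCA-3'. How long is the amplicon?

63 bp

Scanning the template, AAGACCTGAATTTGAT occurs at positions 54–69; this primer anneals to the bottom strand there with its 3' end pointing downstream.
Reverse complement of the reverse primer: TGGCAGTCAACA. This occurs on the top strand at positions 105–116.
Product length = (reverse-primer end) − (forward-primer start) + 1 = 116 − 54 + 1 = 63 bp.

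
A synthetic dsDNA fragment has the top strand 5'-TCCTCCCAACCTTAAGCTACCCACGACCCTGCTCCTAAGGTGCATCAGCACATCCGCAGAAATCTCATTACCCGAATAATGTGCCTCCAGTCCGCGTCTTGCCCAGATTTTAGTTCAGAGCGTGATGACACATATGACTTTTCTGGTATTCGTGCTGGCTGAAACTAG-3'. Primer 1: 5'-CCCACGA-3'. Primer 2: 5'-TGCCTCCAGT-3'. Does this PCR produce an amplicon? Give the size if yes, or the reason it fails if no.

Primer 1 (CCCACGA) matches the top strand at positions 20–26 (3' end points downstream).
Primer 2 (TGCCTCCAGT) also matches the top strand directly, at positions 82–91 — its reverse complement ACTGGAGGCA is not present.
Both primers anneal to the bottom strand with 3' ends pointing the same way, so neither can prime synthesis back toward the other.

No product — both primers anneal to the same strand and extend in the same direction.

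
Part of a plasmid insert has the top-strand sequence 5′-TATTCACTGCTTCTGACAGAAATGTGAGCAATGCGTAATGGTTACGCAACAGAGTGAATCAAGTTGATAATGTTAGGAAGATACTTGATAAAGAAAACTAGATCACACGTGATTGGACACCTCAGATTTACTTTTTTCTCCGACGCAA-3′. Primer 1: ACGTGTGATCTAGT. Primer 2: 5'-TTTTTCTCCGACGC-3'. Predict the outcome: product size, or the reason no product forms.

No product — the primers' 3' ends point away from each other.

Primer 1 (ACGTGTGATCTAGT) has reverse complement ACTAGATCACACGT, which matches the top strand at positions 97–110; primer 1 anneals to the top strand there with its 3' end pointing upstream toward position 97.
Primer 2 (TTTTTCTCCGACGC) matches the top strand directly at positions 133–146; it anneals to the bottom strand with its 3' end pointing downstream toward position 146.
The 3' ends diverge (primer 1 extends toward position 1, primer 2 toward position 148), so the primers never converge on a shared product.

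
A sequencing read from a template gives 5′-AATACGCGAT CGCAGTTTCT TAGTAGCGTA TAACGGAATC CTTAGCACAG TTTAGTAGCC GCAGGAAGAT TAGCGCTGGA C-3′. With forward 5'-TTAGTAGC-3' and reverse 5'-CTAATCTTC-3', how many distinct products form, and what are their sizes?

The forward primer TTAGTAGC matches the top strand at positions 20–27, 52–59.
The reverse primer's reverse complement is GAAGATTAG, matching at positions 65–73.
Each forward site pairs with the reverse site to give a product ending at position 73: sizes 54, 22 bp.

Two products: 54 bp, 22 bp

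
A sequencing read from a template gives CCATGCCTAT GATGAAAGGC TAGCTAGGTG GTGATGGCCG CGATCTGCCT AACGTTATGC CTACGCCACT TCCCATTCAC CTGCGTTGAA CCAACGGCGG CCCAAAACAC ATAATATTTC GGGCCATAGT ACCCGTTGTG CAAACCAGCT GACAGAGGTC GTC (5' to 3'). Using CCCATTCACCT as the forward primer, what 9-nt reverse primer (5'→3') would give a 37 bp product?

The forward primer binds at positions 72–82, so a 37 bp product ends at position 72 + 37 − 1 = 108.
The reverse primer anneals to the top strand over positions 100–108, i.e. to GCCCAAAAC.
Its sequence written 5'→3' is the reverse complement: GTTTTGGGC.

5'-GTTTTGGGC-3'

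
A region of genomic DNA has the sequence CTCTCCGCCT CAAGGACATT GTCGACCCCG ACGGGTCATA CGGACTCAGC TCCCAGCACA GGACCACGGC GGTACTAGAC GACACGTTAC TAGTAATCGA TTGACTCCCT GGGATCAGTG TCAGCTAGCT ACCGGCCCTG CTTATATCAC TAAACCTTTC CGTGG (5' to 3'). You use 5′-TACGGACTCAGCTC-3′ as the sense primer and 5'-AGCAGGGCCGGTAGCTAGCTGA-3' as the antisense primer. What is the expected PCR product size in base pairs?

104 bp

Scanning the template, TACGGACTCAGCTC occurs at positions 39–52; this primer anneals to the bottom strand there with its 3' end pointing downstream.
Taking the reverse complement of AGCAGGGCCGGTAGCTAGCTGA gives TCAGCTAGCTACCGGCCCTGCT, found at positions 121–142 on the template; the primer anneals here to the top strand with its 3' end pointing upstream.
Amplicon spans positions 39–142: 104 bp.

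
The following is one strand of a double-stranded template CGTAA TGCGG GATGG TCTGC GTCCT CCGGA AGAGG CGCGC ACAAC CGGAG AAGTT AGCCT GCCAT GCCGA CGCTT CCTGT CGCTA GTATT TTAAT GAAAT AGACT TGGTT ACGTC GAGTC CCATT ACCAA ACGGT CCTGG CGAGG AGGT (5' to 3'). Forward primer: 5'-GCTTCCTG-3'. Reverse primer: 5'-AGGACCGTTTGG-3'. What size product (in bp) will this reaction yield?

67 bp

Scanning the template, GCTTCCTG occurs at positions 72–79; this primer anneals to the bottom strand there with its 3' end pointing downstream.
Taking the reverse complement of AGGACCGTTTGG gives CCAAACGGTCCT, found at positions 127–138 on the template; the primer anneals here to the top strand with its 3' end pointing upstream.
Amplicon spans positions 72–138: 67 bp.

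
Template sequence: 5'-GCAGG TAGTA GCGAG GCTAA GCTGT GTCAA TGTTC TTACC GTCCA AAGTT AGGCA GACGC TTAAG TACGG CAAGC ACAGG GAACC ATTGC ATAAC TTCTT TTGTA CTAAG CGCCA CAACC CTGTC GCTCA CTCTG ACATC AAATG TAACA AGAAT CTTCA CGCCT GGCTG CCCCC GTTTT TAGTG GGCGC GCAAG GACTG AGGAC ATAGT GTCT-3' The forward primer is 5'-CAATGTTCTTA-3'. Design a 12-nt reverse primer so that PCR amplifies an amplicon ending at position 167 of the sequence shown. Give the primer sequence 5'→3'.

5'-CCAGGCGTGAAG-3'

The forward primer binds at positions 28–38; the product's 3' end on the top strand is position 167.
The reverse primer anneals to the top strand over positions 156–167, i.e. to CTTCACGCCTGG.
Its sequence written 5'→3' is the reverse complement: CCAGGCGTGAAG.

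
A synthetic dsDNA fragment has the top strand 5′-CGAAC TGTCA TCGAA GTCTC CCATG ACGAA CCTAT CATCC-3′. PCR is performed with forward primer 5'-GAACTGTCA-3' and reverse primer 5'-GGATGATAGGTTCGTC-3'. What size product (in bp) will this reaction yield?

Forward primer GAACTGTCA is found on the top strand at positions 2–10.
Reverse complement of the reverse primer: GACGAACCTATCATCC. This occurs on the top strand at positions 25–40.
The product runs from position 2 to position 40, so its length is 40 − 2 + 1 = 39 bp.

39 bp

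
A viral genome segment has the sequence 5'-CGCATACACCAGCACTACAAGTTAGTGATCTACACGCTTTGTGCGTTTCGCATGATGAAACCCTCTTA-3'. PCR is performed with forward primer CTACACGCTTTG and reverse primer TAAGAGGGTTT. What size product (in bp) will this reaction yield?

39 bp

The forward primer matches the template at positions 30–41.
Taking the reverse complement of TAAGAGGGTTT gives AAACCCTCTTA, found at positions 58–68 on the template; the primer anneals here to the top strand with its 3' end pointing upstream.
The product runs from position 30 to position 68, so its length is 68 − 30 + 1 = 39 bp.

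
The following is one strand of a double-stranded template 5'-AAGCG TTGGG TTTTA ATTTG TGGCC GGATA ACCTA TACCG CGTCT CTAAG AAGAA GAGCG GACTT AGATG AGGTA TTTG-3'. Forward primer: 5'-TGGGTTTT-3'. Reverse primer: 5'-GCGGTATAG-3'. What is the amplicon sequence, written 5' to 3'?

5'-TGGGTTTTAATTTGTGGCCGGATAACCTATACCGC-3'

Scanning the template, TGGGTTTT occurs at positions 7–14; this primer anneals to the bottom strand there with its 3' end pointing downstream.
The reverse primer's reverse complement is CTATACCGC, which matches the template at positions 33–41.
The product is the template from position 7 through 41 (35 bp).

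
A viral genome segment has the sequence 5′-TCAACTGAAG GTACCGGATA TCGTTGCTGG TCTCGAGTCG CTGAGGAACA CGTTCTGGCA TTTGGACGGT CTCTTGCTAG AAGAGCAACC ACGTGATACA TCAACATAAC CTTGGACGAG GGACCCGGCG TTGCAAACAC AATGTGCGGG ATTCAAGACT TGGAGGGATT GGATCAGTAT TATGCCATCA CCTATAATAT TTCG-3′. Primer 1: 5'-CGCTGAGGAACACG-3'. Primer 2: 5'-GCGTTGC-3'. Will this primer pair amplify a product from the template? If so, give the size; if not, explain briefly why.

Primer 1 (CGCTGAGGAACACG) matches the top strand at positions 39–52 (3' end points downstream).
Primer 2 (GCGTTGC) also matches the top strand directly, at positions 128–134 — its reverse complement GCAACGC is not present.
Both primers anneal to the bottom strand with 3' ends pointing the same way, so neither can prime synthesis back toward the other.

No product — both primers anneal to the same strand and extend in the same direction.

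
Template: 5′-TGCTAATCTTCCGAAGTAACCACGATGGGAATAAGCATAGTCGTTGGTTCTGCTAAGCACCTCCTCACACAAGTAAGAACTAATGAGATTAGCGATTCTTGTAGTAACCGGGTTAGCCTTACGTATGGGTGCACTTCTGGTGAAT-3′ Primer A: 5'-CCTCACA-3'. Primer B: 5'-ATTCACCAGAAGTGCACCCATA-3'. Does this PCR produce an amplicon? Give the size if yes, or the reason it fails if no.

Yes — an 83 bp product.

Primer A (CCTCACA) matches the top strand at positions 63–69; it acts as a forward primer.
Primer B's reverse complement is TATGGGTGCACTTCTGGTGAAT, matching the top strand at positions 124–145; it acts as a reverse primer.
The 3' ends face each other across positions 63–145, giving an 83 bp product.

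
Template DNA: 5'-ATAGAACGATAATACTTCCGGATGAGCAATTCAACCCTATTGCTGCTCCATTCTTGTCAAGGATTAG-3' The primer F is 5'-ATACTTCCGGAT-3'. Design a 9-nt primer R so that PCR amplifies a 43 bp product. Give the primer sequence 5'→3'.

The forward primer binds at positions 12–23, so a 43 bp product ends at position 12 + 43 − 1 = 54.
The reverse primer anneals to the top strand over positions 46–54, i.e. to CTCCATTCT.
Its sequence written 5'→3' is the reverse complement: AGAATGGAG.

5'-AGAATGGAG-3'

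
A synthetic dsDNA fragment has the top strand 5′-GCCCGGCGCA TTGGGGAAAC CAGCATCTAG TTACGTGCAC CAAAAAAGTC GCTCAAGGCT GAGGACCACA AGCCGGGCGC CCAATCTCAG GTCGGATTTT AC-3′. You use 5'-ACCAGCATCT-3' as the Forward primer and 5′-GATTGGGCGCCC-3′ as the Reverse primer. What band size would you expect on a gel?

The forward primer matches the template at positions 19–28.
The reverse primer's reverse complement is GGGCGCCCAATC, which matches the template at positions 75–86.
Product length = (reverse-primer end) − (forward-primer start) + 1 = 86 − 19 + 1 = 68 bp.

68 bp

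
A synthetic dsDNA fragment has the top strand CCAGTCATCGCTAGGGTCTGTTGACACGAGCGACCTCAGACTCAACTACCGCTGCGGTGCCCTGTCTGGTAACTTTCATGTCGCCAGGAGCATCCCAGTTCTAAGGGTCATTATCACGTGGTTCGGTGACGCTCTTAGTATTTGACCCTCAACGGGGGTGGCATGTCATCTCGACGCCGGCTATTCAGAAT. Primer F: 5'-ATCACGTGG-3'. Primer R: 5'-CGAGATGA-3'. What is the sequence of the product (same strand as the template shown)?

5'-ATCACGTGGTTCGGTGACGCTCTTAGTATTTGACCCTCAACGGGGGTGGCATGTCATCTCG-3'

The forward primer matches the template at positions 113–121.
The reverse primer's reverse complement is TCATCTCG, which matches the template at positions 166–173.
The product is the template from position 113 through 173 (61 bp).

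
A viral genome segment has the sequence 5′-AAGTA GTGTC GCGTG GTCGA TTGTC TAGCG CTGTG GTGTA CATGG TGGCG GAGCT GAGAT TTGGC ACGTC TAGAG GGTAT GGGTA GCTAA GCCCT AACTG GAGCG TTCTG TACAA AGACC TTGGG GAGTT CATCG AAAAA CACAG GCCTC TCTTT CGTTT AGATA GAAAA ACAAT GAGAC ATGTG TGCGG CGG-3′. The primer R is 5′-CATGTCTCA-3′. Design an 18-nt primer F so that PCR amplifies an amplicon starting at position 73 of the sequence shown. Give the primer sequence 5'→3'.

The reverse primer's reverse complement TGAGACATG matches the template at positions 175–183; the product starts at position 73.
The forward primer is identical to the top strand over positions 73–90: GAGGGTATGGGTAGCTAA.

5'-GAGGGTATGGGTAGCTAA-3'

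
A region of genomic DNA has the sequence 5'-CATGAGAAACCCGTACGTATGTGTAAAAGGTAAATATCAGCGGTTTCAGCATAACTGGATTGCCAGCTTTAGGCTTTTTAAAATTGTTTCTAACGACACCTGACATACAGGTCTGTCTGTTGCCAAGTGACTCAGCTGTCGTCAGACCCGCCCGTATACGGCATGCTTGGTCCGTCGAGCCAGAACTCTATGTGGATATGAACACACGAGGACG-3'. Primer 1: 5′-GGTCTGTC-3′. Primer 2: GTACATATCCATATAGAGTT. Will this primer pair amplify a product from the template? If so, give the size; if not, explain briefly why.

No product — primer 2 has no binding site in the template.

Primer 2 (GTACATATCCATATAGAGTT) does not match the top strand, and its reverse complement AACTCTATATGGATATGTAC does not match either.
With no annealing site for primer 2, no amplification occurs.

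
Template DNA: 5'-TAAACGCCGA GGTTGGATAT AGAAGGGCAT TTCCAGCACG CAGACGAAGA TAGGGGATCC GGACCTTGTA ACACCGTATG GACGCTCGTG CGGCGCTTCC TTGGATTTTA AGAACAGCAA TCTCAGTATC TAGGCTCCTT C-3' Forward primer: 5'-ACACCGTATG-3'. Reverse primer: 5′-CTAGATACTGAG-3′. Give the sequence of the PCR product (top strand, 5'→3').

5'-ACACCGTATGGACGCTCGTGCGGCGCTTCCTTGGATTTTAAGAACAGCAATCTCAGTATCTAG-3'

The forward primer matches the template at positions 71–80.
Taking the reverse complement of CTAGATACTGAG gives CTCAGTATCTAG, found at positions 122–133 on the template; the primer anneals here to the top strand with its 3' end pointing upstream.
The product is the template from position 71 through 133 (63 bp).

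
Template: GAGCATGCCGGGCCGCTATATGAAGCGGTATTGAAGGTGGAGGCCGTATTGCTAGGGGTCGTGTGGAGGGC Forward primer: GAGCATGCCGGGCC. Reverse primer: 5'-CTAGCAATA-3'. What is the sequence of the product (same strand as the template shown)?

5'-GAGCATGCCGGGCCGCTATATGAAGCGGTATTGAAGGTGGAGGCCGTATTGCTAG-3'

Forward primer GAGCATGCCGGGCC is found on the top strand at positions 1–14.
Taking the reverse complement of CTAGCAATA gives TATTGCTAG, found at positions 47–55 on the template; the primer anneals here to the top strand with its 3' end pointing upstream.
The product is the template from position 1 through 55 (55 bp).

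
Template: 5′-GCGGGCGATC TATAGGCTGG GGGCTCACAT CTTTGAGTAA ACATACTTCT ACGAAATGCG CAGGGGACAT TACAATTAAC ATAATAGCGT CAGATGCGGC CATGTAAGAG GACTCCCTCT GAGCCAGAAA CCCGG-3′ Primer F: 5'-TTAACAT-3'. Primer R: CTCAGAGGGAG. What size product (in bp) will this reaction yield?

Forward primer TTAACAT is found on the top strand at positions 76–82.
Reverse complement of the reverse primer: CTCCCTCTGAG. This occurs on the top strand at positions 113–123.
Product length = (reverse-primer end) − (forward-primer start) + 1 = 123 − 76 + 1 = 48 bp.

48 bp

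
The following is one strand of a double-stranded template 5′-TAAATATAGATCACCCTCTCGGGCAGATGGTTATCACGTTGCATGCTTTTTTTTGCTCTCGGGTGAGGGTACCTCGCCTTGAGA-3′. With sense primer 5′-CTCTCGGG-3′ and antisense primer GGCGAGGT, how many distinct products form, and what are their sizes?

Two products: 63 bp, 23 bp

The forward primer CTCTCGGG matches the top strand at positions 16–23, 56–63.
The reverse primer's reverse complement is ACCTCGCC, matching at positions 71–78.
Each forward site pairs with the reverse site to give a product ending at position 78: sizes 63, 23 bp.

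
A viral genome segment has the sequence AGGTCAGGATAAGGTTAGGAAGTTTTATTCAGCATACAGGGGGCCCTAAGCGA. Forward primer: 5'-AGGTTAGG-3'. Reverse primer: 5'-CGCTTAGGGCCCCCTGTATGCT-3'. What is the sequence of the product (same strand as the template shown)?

5'-AGGTTAGGAAGTTTTATTCAGCATACAGGGGGCCCTAAGCG-3'

Scanning the template, AGGTTAGG occurs at positions 12–19; this primer anneals to the bottom strand there with its 3' end pointing downstream.
Reverse complement of the reverse primer: AGCATACAGGGGGCCCTAAGCG. This occurs on the top strand at positions 31–52.
The product is the template from position 12 through 52 (41 bp).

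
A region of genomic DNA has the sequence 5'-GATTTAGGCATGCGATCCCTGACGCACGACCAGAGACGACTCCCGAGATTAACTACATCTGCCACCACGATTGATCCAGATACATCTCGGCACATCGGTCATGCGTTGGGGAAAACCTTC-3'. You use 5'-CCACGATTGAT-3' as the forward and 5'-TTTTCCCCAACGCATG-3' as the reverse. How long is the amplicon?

The forward primer matches the template at positions 65–75.
The reverse primer's reverse complement is CATGCGTTGGGGAAAA, which matches the template at positions 100–115.
Product length = (reverse-primer end) − (forward-primer start) + 1 = 115 − 65 + 1 = 51 bp.

51 bp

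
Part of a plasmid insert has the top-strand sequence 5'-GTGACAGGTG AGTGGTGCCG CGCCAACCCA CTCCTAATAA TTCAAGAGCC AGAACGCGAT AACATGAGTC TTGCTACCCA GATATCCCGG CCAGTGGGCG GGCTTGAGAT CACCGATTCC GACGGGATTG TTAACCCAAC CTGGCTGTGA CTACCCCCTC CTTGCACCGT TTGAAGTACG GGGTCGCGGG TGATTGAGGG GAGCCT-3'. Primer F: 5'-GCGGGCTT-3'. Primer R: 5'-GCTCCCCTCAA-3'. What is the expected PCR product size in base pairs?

107 bp

Scanning the template, GCGGGCTT occurs at positions 98–105; this primer anneals to the bottom strand there with its 3' end pointing downstream.
Taking the reverse complement of GCTCCCCTCAA gives TTGAGGGGAGC, found at positions 194–204 on the template; the primer anneals here to the top strand with its 3' end pointing upstream.
Product length = (reverse-primer end) − (forward-primer start) + 1 = 204 − 98 + 1 = 107 bp.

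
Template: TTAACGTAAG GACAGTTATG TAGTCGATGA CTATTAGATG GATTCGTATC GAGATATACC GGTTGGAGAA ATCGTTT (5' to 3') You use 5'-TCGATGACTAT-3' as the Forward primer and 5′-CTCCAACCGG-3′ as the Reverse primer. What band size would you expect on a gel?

Scanning the template, TCGATGACTAT occurs at positions 24–34; this primer anneals to the bottom strand there with its 3' end pointing downstream.
The reverse primer's reverse complement is CCGGTTGGAG, which matches the template at positions 59–68.
Product length = (reverse-primer end) − (forward-primer start) + 1 = 68 − 24 + 1 = 45 bp.

45 bp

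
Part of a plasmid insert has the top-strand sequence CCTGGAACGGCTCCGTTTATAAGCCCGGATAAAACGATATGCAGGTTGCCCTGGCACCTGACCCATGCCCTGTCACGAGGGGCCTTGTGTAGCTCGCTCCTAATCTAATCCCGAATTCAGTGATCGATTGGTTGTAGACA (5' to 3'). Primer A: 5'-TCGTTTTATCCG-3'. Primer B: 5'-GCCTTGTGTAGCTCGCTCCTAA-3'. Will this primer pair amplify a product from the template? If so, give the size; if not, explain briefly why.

Primer A (TCGTTTTATCCG) has reverse complement CGGATAAAACGA, which matches the top strand at positions 26–37; primer A anneals to the top strand there with its 3' end pointing upstream toward position 26.
Primer B (GCCTTGTGTAGCTCGCTCCTAA) matches the top strand directly at positions 82–103; it anneals to the bottom strand with its 3' end pointing downstream toward position 103.
The 3' ends diverge (primer A extends toward position 1, primer B toward position 140), so the primers never converge on a shared product.

No product — the primers' 3' ends point away from each other.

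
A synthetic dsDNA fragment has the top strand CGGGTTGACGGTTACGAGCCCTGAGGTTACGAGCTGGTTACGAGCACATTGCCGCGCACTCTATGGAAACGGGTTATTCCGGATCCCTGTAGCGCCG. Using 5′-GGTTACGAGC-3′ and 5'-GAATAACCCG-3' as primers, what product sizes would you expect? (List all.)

70 bp, 55 bp, 44 bp

The forward primer GGTTACGAGC matches the top strand at positions 10–19, 25–34, 36–45.
The reverse primer's reverse complement is CGGGTTATTC, matching at positions 70–79.
Each forward site pairs with the reverse site to give a product ending at position 79: sizes 70, 55, 44 bp.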